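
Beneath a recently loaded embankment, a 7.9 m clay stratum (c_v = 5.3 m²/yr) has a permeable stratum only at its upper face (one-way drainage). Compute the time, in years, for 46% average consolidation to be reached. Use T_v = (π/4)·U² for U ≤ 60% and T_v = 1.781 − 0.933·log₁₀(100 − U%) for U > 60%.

t ≈ 1.96 years

Drainage path length: H_d = H = 7.9 m (single drainage).
U ≤ 60%: T_v = (π/4)·U² = (π/4)×0.46² = 0.16619.
t = T_v·H_d²/c_v = 0.16619×7.9²/5.3 = 1.957 years.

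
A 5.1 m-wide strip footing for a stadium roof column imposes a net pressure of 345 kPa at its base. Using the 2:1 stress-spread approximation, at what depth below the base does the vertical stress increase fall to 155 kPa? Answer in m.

2:1 spreading — at depth z the loaded area has grown by z in each plan dimension:
qB/(B+z) = Δσ_z ⇒ z = qB/Δσ_z − B = 345×5.1/155 − 5.1 = 6.252 m

z ≈ 6.25 m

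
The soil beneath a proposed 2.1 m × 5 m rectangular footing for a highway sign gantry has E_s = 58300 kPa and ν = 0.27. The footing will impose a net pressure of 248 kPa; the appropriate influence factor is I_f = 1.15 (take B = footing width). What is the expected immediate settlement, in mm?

Immediate (elastic) settlement: S_e = q·B·(1−ν²)/E_s · I_f.
S_e = 248 × 2.1 × (1 − 0.27²) / 58300 × 1.15
    = 248 × 2.1 × 0.9271 / 58300 × 1.15
    = 0.009524 m = 9.524 mm

S_e ≈ 9.52 mm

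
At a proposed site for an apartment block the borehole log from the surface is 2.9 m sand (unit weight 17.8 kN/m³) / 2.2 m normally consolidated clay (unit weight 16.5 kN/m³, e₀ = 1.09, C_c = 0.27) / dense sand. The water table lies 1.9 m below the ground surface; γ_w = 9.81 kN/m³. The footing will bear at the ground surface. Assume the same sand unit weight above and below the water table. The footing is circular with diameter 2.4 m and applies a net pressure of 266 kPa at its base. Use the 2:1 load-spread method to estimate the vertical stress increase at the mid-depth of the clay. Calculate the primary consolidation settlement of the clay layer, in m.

Mid-depth of clay below the ground surface: z = 2.9 + 2.2/2 = 4 m.
Total vertical stress at mid-clay: σ_v = 17.8×2.9 + 16.5×1.1 = 69.77 kPa.
Pore pressure: u = 9.81×(4 − 1.9) = 20.601 kPa.
Initial effective stress: σ'_0 = σ_v − u = 69.77 − 20.601 = 49.169 kPa.
Stress increase at mid-clay by the 2:1 spreading method:
Δσ ≈ qD²/(D+z)² = 266×2.4²/(2.4+4)² = 37.406 kPa
Final effective stress: σ'_f = σ'_0 + Δσ = 49.169 + 37.406 = 86.575 kPa.
Normally consolidated clay, so the full stress increment lies on the virgin compression line:
S_c = C_c·H/(1+e₀)·log₁₀(σ'_f/σ'_0) = 0.27×2.2/(1+1.09)×log₁₀(86.575/49.169)
    = 0.28421 × 0.2457 = 0.06983 m

S_c ≈ 0.0698 m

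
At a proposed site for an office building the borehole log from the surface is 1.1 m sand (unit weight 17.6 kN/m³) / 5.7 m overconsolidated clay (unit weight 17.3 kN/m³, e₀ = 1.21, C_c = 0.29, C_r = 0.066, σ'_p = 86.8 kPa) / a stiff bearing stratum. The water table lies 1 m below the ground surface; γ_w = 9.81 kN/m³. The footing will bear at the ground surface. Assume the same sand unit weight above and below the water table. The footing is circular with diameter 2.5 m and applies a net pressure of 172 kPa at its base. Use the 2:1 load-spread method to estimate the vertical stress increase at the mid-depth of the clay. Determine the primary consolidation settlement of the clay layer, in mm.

Mid-depth of clay below the ground surface: z = 1.1 + 5.7/2 = 3.95 m.
Total vertical stress at mid-clay: σ_v = 17.6×1.1 + 17.3×2.85 = 68.665 kPa.
Pore pressure: u = 9.81×(3.95 − 1) = 28.94 kPa.
Initial effective stress: σ'_0 = σ_v − u = 68.665 − 28.94 = 39.725 kPa.
Stress increase at mid-clay by the 2:1 spreading method:
Δσ ≈ qD²/(D+z)² = 172×2.5²/(2.5+3.95)² = 25.84 kPa
Final effective stress: σ'_f = 39.725 + 25.84 = 65.565 kPa.
σ'_f = 65.565 ≤ σ'_p = 86.8 kPa, so the clay remains overconsolidated and only the recompression index applies:
S_c = C_r·H/(1+e₀)·log₁₀(σ'_f/σ'_0) = 0.066×5.7/2.21×log₁₀(65.565/39.725)
    = 0.17023 × 0.21761 = 0.03704 m

S_c ≈ 37 mm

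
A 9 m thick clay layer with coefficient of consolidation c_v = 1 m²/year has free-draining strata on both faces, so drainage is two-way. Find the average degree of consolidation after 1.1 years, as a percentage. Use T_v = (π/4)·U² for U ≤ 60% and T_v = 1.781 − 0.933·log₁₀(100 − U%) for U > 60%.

U ≈ 26.3 %

Drainage path length: H_d = H/2 = 4.5 m (double drainage).
T_v = c_v·t/H_d² = 1×1.1/4.5² = 0.054321.
T_v = 0.054321 corresponds to the U ≤ 60% branch:
U = √(4T_v/π) = 0.263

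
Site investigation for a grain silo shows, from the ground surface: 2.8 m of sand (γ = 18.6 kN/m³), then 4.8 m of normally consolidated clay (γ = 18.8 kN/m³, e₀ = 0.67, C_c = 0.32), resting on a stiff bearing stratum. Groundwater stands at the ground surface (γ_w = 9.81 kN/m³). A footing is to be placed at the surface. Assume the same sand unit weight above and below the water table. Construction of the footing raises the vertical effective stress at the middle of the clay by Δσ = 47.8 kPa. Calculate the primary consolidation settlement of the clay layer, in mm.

Mid-depth of clay below the ground surface: z = 2.8 + 4.8/2 = 5.2 m.
Total vertical stress at mid-clay: σ_v = 18.6×2.8 + 18.8×2.4 = 97.2 kPa.
Pore pressure: u = 9.81×(5.2 − 0) = 51.012 kPa.
Initial effective stress: σ'_0 = σ_v − u = 97.2 − 51.012 = 46.188 kPa.
Final effective stress: σ'_f = σ'_0 + Δσ = 46.188 + 47.8 = 93.988 kPa.
Normally consolidated clay, so the full stress increment lies on the virgin compression line:
S_c = C_c·H/(1+e₀)·log₁₀(σ'_f/σ'_0) = 0.32×4.8/(1+0.67)×log₁₀(93.988/46.188)
    = 0.91976 × 0.30854 = 0.2838 m

S_c ≈ 284 mm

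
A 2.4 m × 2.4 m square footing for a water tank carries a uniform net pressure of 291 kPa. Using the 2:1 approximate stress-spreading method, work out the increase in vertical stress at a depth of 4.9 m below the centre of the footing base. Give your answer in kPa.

By the 2:1 method the load spreads at 1 horizontal : 2 vertical, so at depth z the loaded area has grown by z in each plan dimension:
Δσ = qBL/((B+z)(L+z)) = 291×2.4×2.4/((2.4+4.9)(2.4+4.9)) = 31.454 kPa

Δσ_z ≈ 31.5 kPa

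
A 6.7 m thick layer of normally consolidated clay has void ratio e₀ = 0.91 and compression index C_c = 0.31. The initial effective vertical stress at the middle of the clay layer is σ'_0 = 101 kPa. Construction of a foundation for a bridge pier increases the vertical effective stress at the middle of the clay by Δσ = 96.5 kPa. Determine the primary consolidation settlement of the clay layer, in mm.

Final effective stress: σ'_f = σ'_0 + Δσ = 101 + 96.5 = 197.5 kPa.
Normally consolidated clay, so the full stress increment lies on the virgin compression line:
S_c = C_c·H/(1+e₀)·log₁₀(σ'_f/σ'_0) = 0.31×6.7/(1+0.91)×log₁₀(197.5/101)
    = 1.0874 × 0.29125 = 0.3167 m

S_c ≈ 317 mm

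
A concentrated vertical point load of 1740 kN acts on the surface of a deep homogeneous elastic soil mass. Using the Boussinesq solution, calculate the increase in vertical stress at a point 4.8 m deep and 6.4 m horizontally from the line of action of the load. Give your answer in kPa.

Δσ_z ≈ 2.8 kPa

Boussinesq vertical stress below a point load on an elastic half-space:
Δσ_z = 3P/(2πz²) · [1 + (r/z)²]^(−5/2)
r/z = 6.4/4.8 = 1.3333; [1+(r/z)²]^(−5/2) = 0.07776.
Δσ_z = 3×1740/(2π×4.8²) × 0.07776 = 36.059 × 0.07776 = 2.804 kPa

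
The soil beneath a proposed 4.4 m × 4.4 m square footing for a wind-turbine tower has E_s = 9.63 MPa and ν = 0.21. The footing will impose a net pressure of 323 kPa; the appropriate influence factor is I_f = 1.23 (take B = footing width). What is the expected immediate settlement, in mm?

S_e ≈ 174 mm

Immediate (elastic) settlement: S_e = q·B·(1−ν²)/E_s · I_f.
E_s = 9.63 MPa = 9630 kPa.
S_e = 323 × 4.4 × (1 − 0.21²) / 9630 × 1.23
    = 323 × 4.4 × 0.9559 / 9630 × 1.23
    = 0.1735 m = 173.5 mm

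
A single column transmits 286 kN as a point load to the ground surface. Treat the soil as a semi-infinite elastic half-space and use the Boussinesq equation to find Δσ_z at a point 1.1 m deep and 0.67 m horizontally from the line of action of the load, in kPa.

Δσ_z ≈ 51.3 kPa

Boussinesq vertical stress below a point load on an elastic half-space:
Δσ_z = 3P/(2πz²) · [1 + (r/z)²]^(−5/2)
r/z = 0.67/1.1 = 0.60909; [1+(r/z)²]^(−5/2) = 0.45437.
Δσ_z = 3×286/(2π×1.1²) × 0.45437 = 112.86 × 0.45437 = 51.28 kPa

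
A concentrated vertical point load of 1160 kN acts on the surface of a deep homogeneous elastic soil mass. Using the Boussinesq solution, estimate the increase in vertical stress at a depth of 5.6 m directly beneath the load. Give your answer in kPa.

Boussinesq vertical stress below a point load on an elastic half-space:
Δσ_z = 3P/(2πz²) · [1 + (r/z)²]^(−5/2)
r/z = 0/5.6 = 0; [1+(r/z)²]^(−5/2) = 1.
Δσ_z = 3×1160/(2π×5.6²) × 1 = 17.661 × 1 = 17.66 kPa

Δσ_z ≈ 17.7 kPa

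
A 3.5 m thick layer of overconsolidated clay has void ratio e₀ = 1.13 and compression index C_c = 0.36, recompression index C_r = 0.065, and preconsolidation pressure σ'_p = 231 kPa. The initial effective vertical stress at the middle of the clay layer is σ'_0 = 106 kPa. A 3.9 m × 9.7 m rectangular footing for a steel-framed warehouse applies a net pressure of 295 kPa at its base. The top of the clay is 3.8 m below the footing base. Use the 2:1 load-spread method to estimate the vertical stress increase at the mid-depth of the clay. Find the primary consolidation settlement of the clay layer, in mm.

S_c ≈ 25.4 mm

Mid-depth of clay below the footing base: z = 3.8 + 3.5/2 = 5.55 m.
Stress increase at mid-clay by the 2:1 spreading method:
Δσ = qBL/((B+z)(L+z)) = 295×3.9×9.7/((3.9+5.55)(9.7+5.55)) = 77.438 kPa
Final effective stress: σ'_f = 106 + 77.438 = 183.44 kPa.
σ'_f = 183.44 ≤ σ'_p = 231 kPa, so the clay remains overconsolidated and only the recompression index applies:
S_c = C_r·H/(1+e₀)·log₁₀(σ'_f/σ'_0) = 0.065×3.5/2.13×log₁₀(183.44/106)
    = 0.10681 × 0.23819 = 0.02544 m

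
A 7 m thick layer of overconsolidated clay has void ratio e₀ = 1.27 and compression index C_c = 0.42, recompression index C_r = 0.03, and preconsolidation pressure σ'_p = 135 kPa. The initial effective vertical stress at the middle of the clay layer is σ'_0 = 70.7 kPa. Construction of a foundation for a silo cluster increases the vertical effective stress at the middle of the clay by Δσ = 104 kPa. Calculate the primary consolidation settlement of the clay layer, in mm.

S_c ≈ 171 mm

Final effective stress: σ'_f = 70.7 + 104 = 174.7 kPa.
σ'_f = 174.7 > σ'_p = 135 kPa, so the stress path crosses the preconsolidation pressure — recompression up to σ'_p, then virgin compression beyond:
S_c = H/(1+e₀)·[C_r·log₁₀(σ'_p/σ'_0) + C_c·log₁₀(σ'_f/σ'_p)]
    = 7/2.27 × [0.03×log₁₀(135/70.7) + 0.42×log₁₀(174.7/135)]
    = 3.0837 × [0.0084274 + 0.047023] = 0.171 m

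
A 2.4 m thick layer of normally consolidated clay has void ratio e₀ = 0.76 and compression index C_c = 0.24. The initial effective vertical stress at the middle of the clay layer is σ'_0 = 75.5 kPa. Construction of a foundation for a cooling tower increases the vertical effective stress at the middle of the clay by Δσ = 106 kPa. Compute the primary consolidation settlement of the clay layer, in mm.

S_c ≈ 125 mm

Final effective stress: σ'_f = σ'_0 + Δσ = 75.5 + 106 = 181.5 kPa.
Normally consolidated clay, so the full stress increment lies on the virgin compression line:
S_c = C_c·H/(1+e₀)·log₁₀(σ'_f/σ'_0) = 0.24×2.4/(1+0.76)×log₁₀(181.5/75.5)
    = 0.32727 × 0.38093 = 0.1247 m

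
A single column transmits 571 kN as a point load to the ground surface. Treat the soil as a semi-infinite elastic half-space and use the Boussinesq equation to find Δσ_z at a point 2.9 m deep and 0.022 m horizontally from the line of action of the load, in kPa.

Boussinesq vertical stress below a point load on an elastic half-space:
Δσ_z = 3P/(2πz²) · [1 + (r/z)²]^(−5/2)
r/z = 0.022/2.9 = 0.0075862; [1+(r/z)²]^(−5/2) = 0.99986.
Δσ_z = 3×571/(2π×2.9²) × 0.99986 = 32.418 × 0.99986 = 32.41 kPa

Δσ_z ≈ 32.4 kPa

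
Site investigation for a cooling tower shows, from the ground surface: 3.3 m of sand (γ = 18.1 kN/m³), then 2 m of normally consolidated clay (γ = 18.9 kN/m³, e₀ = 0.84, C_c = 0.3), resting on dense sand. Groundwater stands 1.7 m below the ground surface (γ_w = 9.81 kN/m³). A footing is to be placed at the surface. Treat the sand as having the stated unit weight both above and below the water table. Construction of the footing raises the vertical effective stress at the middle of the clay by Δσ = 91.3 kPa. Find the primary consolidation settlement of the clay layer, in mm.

Mid-depth of clay below the ground surface: z = 3.3 + 2/2 = 4.3 m.
Total vertical stress at mid-clay: σ_v = 18.1×3.3 + 18.9×1 = 78.63 kPa.
Pore pressure: u = 9.81×(4.3 − 1.7) = 25.506 kPa.
Initial effective stress: σ'_0 = σ_v − u = 78.63 − 25.506 = 53.124 kPa.
Final effective stress: σ'_f = σ'_0 + Δσ = 53.124 + 91.3 = 144.42 kPa.
Normally consolidated clay, so the full stress increment lies on the virgin compression line:
S_c = C_c·H/(1+e₀)·log₁₀(σ'_f/σ'_0) = 0.3×2/(1+0.84)×log₁₀(144.42/53.124)
    = 0.32609 × 0.43434 = 0.1416 m

S_c ≈ 142 mm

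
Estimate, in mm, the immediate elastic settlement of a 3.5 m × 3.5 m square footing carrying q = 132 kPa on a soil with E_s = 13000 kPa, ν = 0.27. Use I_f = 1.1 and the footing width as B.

Immediate (elastic) settlement: S_e = q·B·(1−ν²)/E_s · I_f.
S_e = 132 × 3.5 × (1 − 0.27²) / 13000 × 1.1
    = 132 × 3.5 × 0.9271 / 13000 × 1.1
    = 0.03624 m = 36.24 mm

S_e ≈ 36.2 mm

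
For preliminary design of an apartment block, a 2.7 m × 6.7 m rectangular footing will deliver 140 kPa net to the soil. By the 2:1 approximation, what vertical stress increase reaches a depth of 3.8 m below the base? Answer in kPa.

Δσ_z ≈ 37.1 kPa

By the 2:1 method the load spreads at 1 horizontal : 2 vertical, so at depth z the loaded area has grown by z in each plan dimension:
Δσ = qBL/((B+z)(L+z)) = 140×2.7×6.7/((2.7+3.8)(6.7+3.8)) = 37.108 kPa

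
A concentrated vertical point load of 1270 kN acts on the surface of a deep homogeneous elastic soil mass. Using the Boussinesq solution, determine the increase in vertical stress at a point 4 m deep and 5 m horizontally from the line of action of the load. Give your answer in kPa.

Δσ_z ≈ 3.61 kPa

Boussinesq vertical stress below a point load on an elastic half-space:
Δσ_z = 3P/(2πz²) · [1 + (r/z)²]^(−5/2)
r/z = 5/4 = 1.25; [1+(r/z)²]^(−5/2) = 0.095135.
Δσ_z = 3×1270/(2π×4²) × 0.095135 = 37.899 × 0.095135 = 3.606 kPa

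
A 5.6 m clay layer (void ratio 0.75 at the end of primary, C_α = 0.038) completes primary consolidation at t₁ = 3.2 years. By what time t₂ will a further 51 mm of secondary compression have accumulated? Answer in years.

t₂ ≈ 8.41 years

S_s = C_α·H/(1+e_p)·log₁₀(t₂/t₁) ⇒ log₁₀(t₂/t₁) = S_s·(1+e_p)/(C_α·H).
log₁₀(t₂/t₁) = 0.051 × (1+0.75) / (0.038×5.6) = 0.4194
t₂ = t₁ × 10^0.4194 = 3.2 × 2.627 = 8.405 years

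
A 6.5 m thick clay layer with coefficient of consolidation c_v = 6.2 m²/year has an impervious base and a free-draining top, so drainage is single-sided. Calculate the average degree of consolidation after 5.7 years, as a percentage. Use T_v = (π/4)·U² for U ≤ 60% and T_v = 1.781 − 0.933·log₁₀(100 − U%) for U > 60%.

U ≈ 89.7 %

Drainage path length: H_d = H = 6.5 m (single drainage).
T_v = c_v·t/H_d² = 6.2×5.7/6.5² = 0.83645.
T_v = 0.83645 corresponds to the U > 60% branch:
U = 1 − 10^((1.781 − T_v)/0.933)/100 = 0.8971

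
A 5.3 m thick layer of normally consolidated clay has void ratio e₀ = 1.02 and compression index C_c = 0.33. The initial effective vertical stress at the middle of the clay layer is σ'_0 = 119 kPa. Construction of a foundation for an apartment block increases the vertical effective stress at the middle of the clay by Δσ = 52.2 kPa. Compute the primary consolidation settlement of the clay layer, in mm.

Final effective stress: σ'_f = σ'_0 + Δσ = 119 + 52.2 = 171.2 kPa.
Normally consolidated clay, so the full stress increment lies on the virgin compression line:
S_c = C_c·H/(1+e₀)·log₁₀(σ'_f/σ'_0) = 0.33×5.3/(1+1.02)×log₁₀(171.2/119)
    = 0.86584 × 0.15796 = 0.1368 m

S_c ≈ 137 mm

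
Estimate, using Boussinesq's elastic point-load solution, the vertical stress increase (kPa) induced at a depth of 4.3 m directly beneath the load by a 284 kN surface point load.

Δσ_z ≈ 7.33 kPa

Boussinesq vertical stress below a point load on an elastic half-space:
Δσ_z = 3P/(2πz²) · [1 + (r/z)²]^(−5/2)
r/z = 0/4.3 = 0; [1+(r/z)²]^(−5/2) = 1.
Δσ_z = 3×284/(2π×4.3²) × 1 = 7.3337 × 1 = 7.334 kPa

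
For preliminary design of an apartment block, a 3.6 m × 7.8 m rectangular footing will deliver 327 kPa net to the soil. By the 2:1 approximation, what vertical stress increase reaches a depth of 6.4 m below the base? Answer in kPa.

Δσ_z ≈ 64.7 kPa

By the 2:1 method the load spreads at 1 horizontal : 2 vertical, so at depth z the loaded area has grown by z in each plan dimension:
Δσ = qBL/((B+z)(L+z)) = 327×3.6×7.8/((3.6+6.4)(7.8+6.4)) = 64.663 kPa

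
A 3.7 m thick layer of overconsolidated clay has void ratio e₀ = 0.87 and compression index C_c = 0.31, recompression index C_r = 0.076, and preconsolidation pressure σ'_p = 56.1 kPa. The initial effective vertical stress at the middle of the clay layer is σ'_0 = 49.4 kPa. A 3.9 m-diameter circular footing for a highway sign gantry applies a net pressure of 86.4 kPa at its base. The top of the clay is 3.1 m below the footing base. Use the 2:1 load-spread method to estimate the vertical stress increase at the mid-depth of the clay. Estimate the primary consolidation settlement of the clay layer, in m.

Mid-depth of clay below the footing base: z = 3.1 + 3.7/2 = 4.95 m.
Stress increase at mid-clay by the 2:1 spreading method:
Δσ ≈ qD²/(D+z)² = 86.4×3.9²/(3.9+4.95)² = 16.779 kPa
Final effective stress: σ'_f = 49.4 + 16.779 = 66.179 kPa.
σ'_f = 66.179 > σ'_p = 56.1 kPa, so the stress path crosses the preconsolidation pressure — recompression up to σ'_p, then virgin compression beyond:
S_c = H/(1+e₀)·[C_r·log₁₀(σ'_p/σ'_0) + C_c·log₁₀(σ'_f/σ'_p)]
    = 3.7/1.87 × [0.076×log₁₀(56.1/49.4) + 0.31×log₁₀(66.179/56.1)]
    = 1.9786 × [0.0041979 + 0.022245] = 0.05232 m

S_c ≈ 0.0523 m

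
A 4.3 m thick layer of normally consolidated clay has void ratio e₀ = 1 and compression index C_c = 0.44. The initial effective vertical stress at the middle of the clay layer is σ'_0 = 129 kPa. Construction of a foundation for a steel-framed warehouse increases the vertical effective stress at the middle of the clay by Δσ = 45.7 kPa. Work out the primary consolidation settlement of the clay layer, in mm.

Final effective stress: σ'_f = σ'_0 + Δσ = 129 + 45.7 = 174.7 kPa.
Normally consolidated clay, so the full stress increment lies on the virgin compression line:
S_c = C_c·H/(1+e₀)·log₁₀(σ'_f/σ'_0) = 0.44×4.3/(1+1)×log₁₀(174.7/129)
    = 0.946 × 0.1317 = 0.1246 m

S_c ≈ 125 mm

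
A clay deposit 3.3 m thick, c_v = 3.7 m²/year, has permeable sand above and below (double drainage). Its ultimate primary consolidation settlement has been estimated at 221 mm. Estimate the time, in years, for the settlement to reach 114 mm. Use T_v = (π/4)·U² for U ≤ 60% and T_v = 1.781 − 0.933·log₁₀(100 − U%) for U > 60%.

t ≈ 0.154 years

Drainage path length: H_d = H/2 = 1.65 m (double drainage).
U = S(t)/S_ult = 114/221 = 0.5158.
U ≤ 60%: T_v = (π/4)·U² = (π/4)×0.51584² = 0.20898.
t = T_v·H_d²/c_v = 0.20898×1.65²/3.7 = 0.1538 years.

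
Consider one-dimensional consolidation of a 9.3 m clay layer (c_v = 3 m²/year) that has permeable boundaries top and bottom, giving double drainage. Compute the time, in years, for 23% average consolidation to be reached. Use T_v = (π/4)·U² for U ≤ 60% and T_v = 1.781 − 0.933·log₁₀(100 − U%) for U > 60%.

Drainage path length: H_d = H/2 = 4.65 m (double drainage).
U ≤ 60%: T_v = (π/4)·U² = (π/4)×0.23² = 0.041548.
t = T_v·H_d²/c_v = 0.041548×4.65²/3 = 0.2995 years.

t ≈ 0.299 years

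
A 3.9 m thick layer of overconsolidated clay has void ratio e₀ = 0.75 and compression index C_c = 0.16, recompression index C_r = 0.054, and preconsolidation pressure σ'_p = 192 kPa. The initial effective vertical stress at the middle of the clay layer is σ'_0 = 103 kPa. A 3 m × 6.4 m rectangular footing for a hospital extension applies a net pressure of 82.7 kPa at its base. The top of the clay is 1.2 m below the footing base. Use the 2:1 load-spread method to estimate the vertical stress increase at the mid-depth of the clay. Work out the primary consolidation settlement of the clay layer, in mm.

Mid-depth of clay below the footing base: z = 1.2 + 3.9/2 = 3.15 m.
Stress increase at mid-clay by the 2:1 spreading method:
Δσ = qBL/((B+z)(L+z)) = 82.7×3×6.4/((3+3.15)(6.4+3.15)) = 27.035 kPa
Final effective stress: σ'_f = 103 + 27.035 = 130.03 kPa.
σ'_f = 130.03 ≤ σ'_p = 192 kPa, so the clay remains overconsolidated and only the recompression index applies:
S_c = C_r·H/(1+e₀)·log₁₀(σ'_f/σ'_0) = 0.054×3.9/1.75×log₁₀(130.03/103)
    = 0.12034 × 0.10121 = 0.01218 m

S_c ≈ 12.2 mm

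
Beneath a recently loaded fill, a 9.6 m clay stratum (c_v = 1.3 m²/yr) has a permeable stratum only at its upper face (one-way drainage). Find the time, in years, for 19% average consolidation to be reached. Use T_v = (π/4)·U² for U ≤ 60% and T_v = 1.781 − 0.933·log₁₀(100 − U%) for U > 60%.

t ≈ 2.01 years

Drainage path length: H_d = H = 9.6 m (single drainage).
U ≤ 60%: T_v = (π/4)·U² = (π/4)×0.19² = 0.028353.
t = T_v·H_d²/c_v = 0.028353×9.6²/1.3 = 2.01 years.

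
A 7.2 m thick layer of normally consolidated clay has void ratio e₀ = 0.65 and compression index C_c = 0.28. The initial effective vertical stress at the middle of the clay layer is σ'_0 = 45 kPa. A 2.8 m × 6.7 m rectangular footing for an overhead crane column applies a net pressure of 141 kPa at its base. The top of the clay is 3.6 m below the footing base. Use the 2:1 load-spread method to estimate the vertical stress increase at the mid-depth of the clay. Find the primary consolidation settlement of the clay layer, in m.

S_c ≈ 0.187 m

Mid-depth of clay below the footing base: z = 3.6 + 7.2/2 = 7.2 m.
Stress increase at mid-clay by the 2:1 spreading method:
Δσ = qBL/((B+z)(L+z)) = 141×2.8×6.7/((2.8+7.2)(6.7+7.2)) = 19.03 kPa
Final effective stress: σ'_f = σ'_0 + Δσ = 45 + 19.03 = 64.03 kPa.
Normally consolidated clay, so the full stress increment lies on the virgin compression line:
S_c = C_c·H/(1+e₀)·log₁₀(σ'_f/σ'_0) = 0.28×7.2/(1+0.65)×log₁₀(64.03/45)
    = 1.2218 × 0.15317 = 0.1871 m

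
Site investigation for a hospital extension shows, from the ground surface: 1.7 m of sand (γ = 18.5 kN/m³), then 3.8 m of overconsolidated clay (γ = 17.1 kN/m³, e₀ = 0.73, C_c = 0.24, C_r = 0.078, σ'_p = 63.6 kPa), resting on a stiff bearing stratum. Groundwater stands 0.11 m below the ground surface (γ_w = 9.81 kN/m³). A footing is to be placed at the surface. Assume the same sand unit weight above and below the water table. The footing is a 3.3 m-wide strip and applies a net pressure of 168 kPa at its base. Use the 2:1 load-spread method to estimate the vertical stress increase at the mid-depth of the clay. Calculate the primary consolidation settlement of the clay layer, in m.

Mid-depth of clay below the ground surface: z = 1.7 + 3.8/2 = 3.6 m.
Total vertical stress at mid-clay: σ_v = 18.5×1.7 + 17.1×1.9 = 63.94 kPa.
Pore pressure: u = 9.81×(3.6 − 0.11) = 34.237 kPa.
Initial effective stress: σ'_0 = σ_v − u = 63.94 − 34.237 = 29.703 kPa.
Stress increase at mid-clay by the 2:1 spreading method:
Δσ = qB/(B+z) = 168×3.3/(3.3+3.6) = 80.348 kPa
Final effective stress: σ'_f = 29.703 + 80.348 = 110.05 kPa.
σ'_f = 110.05 > σ'_p = 63.6 kPa, so the stress path crosses the preconsolidation pressure — recompression up to σ'_p, then virgin compression beyond:
S_c = H/(1+e₀)·[C_r·log₁₀(σ'_p/σ'_0) + C_c·log₁₀(σ'_f/σ'_p)]
    = 3.8/1.73 × [0.078×log₁₀(63.6/29.703) + 0.24×log₁₀(110.05/63.6)]
    = 2.1965 × [0.025791 + 0.057152] = 0.1822 m

S_c ≈ 0.182 m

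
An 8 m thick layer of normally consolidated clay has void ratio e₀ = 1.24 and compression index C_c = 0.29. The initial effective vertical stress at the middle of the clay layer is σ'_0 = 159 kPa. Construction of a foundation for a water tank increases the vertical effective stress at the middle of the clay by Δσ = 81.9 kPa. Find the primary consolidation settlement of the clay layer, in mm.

Final effective stress: σ'_f = σ'_0 + Δσ = 159 + 81.9 = 240.9 kPa.
Normally consolidated clay, so the full stress increment lies on the virgin compression line:
S_c = C_c·H/(1+e₀)·log₁₀(σ'_f/σ'_0) = 0.29×8/(1+1.24)×log₁₀(240.9/159)
    = 1.0357 × 0.18044 = 0.1869 m

S_c ≈ 187 mm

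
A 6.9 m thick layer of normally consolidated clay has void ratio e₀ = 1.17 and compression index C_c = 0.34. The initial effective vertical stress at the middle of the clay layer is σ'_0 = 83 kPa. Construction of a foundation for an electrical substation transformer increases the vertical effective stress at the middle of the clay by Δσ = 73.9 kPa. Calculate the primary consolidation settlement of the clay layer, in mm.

Final effective stress: σ'_f = σ'_0 + Δσ = 83 + 73.9 = 156.9 kPa.
Normally consolidated clay, so the full stress increment lies on the virgin compression line:
S_c = C_c·H/(1+e₀)·log₁₀(σ'_f/σ'_0) = 0.34×6.9/(1+1.17)×log₁₀(156.9/83)
    = 1.0811 × 0.27654 = 0.299 m

S_c ≈ 299 mm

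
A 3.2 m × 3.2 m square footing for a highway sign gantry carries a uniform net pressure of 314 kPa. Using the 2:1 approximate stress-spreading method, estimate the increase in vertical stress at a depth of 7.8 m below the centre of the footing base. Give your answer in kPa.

By the 2:1 method the load spreads at 1 horizontal : 2 vertical, so at depth z the loaded area has grown by z in each plan dimension:
Δσ = qBL/((B+z)(L+z)) = 314×3.2×3.2/((3.2+7.8)(3.2+7.8)) = 26.573 kPa

Δσ_z ≈ 26.6 kPa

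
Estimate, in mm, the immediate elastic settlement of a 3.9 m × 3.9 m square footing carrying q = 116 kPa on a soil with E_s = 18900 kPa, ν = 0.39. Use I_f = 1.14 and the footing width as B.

Immediate (elastic) settlement: S_e = q·B·(1−ν²)/E_s · I_f.
S_e = 116 × 3.9 × (1 − 0.39²) / 18900 × 1.14
    = 116 × 3.9 × 0.8479 / 18900 × 1.14
    = 0.02314 m = 23.14 mm

S_e ≈ 23.1 mm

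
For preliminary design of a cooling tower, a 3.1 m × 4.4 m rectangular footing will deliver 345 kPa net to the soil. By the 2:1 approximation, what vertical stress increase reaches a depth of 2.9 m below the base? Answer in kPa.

Δσ_z ≈ 107 kPa

By the 2:1 method the load spreads at 1 horizontal : 2 vertical, so at depth z the loaded area has grown by z in each plan dimension:
Δσ = qBL/((B+z)(L+z)) = 345×3.1×4.4/((3.1+2.9)(4.4+2.9)) = 107.44 kPa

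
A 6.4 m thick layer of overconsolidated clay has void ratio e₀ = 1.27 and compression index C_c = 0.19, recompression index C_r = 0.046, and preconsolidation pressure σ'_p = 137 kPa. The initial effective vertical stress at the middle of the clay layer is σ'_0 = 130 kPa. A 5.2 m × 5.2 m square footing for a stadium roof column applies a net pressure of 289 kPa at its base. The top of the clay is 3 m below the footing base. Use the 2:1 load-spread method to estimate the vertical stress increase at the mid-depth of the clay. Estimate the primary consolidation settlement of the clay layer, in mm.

S_c ≈ 79.2 mm

Mid-depth of clay below the footing base: z = 3 + 6.4/2 = 6.2 m.
Stress increase at mid-clay by the 2:1 spreading method:
Δσ = qBL/((B+z)(L+z)) = 289×5.2×5.2/((5.2+6.2)(5.2+6.2)) = 60.131 kPa
Final effective stress: σ'_f = 130 + 60.131 = 190.13 kPa.
σ'_f = 190.13 > σ'_p = 137 kPa, so the stress path crosses the preconsolidation pressure — recompression up to σ'_p, then virgin compression beyond:
S_c = H/(1+e₀)·[C_r·log₁₀(σ'_p/σ'_0) + C_c·log₁₀(σ'_f/σ'_p)]
    = 6.4/2.27 × [0.046×log₁₀(137/130) + 0.19×log₁₀(190.13/137)]
    = 2.8194 × [0.0010478 + 0.027043] = 0.0792 m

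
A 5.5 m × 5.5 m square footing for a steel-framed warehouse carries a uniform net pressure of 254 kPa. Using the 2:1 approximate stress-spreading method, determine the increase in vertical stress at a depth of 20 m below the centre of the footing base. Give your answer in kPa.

Δσ_z ≈ 11.8 kPa

By the 2:1 method the load spreads at 1 horizontal : 2 vertical, so at depth z the loaded area has grown by z in each plan dimension:
Δσ = qBL/((B+z)(L+z)) = 254×5.5×5.5/((5.5+20)(5.5+20)) = 11.816 kPa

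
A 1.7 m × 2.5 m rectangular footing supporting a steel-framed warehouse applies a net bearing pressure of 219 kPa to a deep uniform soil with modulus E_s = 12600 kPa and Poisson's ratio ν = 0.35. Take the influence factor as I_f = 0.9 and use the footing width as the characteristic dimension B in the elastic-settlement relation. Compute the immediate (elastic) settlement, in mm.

Immediate (elastic) settlement: S_e = q·B·(1−ν²)/E_s · I_f.
S_e = 219 × 1.7 × (1 − 0.35²) / 12600 × 0.9
    = 219 × 1.7 × 0.8775 / 12600 × 0.9
    = 0.02334 m = 23.34 mm

S_e ≈ 23.3 mm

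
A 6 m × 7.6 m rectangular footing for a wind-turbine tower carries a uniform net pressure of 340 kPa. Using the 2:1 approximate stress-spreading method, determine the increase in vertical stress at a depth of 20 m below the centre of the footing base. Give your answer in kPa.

Δσ_z ≈ 21.6 kPa

By the 2:1 method the load spreads at 1 horizontal : 2 vertical, so at depth z the loaded area has grown by z in each plan dimension:
Δσ = qBL/((B+z)(L+z)) = 340×6×7.6/((6+20)(7.6+20)) = 21.605 kPa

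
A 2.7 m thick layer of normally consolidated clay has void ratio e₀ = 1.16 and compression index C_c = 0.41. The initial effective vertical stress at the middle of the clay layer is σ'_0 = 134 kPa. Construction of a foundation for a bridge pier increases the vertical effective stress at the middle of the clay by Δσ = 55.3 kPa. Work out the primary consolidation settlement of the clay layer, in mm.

S_c ≈ 76.9 mm

Final effective stress: σ'_f = σ'_0 + Δσ = 134 + 55.3 = 189.3 kPa.
Normally consolidated clay, so the full stress increment lies on the virgin compression line:
S_c = C_c·H/(1+e₀)·log₁₀(σ'_f/σ'_0) = 0.41×2.7/(1+1.16)×log₁₀(189.3/134)
    = 0.5125 × 0.15005 = 0.0769 m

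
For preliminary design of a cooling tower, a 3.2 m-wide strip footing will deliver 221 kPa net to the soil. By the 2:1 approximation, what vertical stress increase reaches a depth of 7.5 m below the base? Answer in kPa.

By the 2:1 method the load spreads at 1 horizontal : 2 vertical, so at depth z the loaded area has grown by z in each plan dimension:
Δσ = qB/(B+z) = 221×3.2/(3.2+7.5) = 66.093 kPa

Δσ_z ≈ 66.1 kPa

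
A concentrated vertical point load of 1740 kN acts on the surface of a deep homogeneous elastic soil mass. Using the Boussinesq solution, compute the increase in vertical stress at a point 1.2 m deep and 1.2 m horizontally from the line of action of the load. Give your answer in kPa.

Δσ_z ≈ 102 kPa

Boussinesq vertical stress below a point load on an elastic half-space:
Δσ_z = 3P/(2πz²) · [1 + (r/z)²]^(−5/2)
r/z = 1.2/1.2 = 1; [1+(r/z)²]^(−5/2) = 0.17678.
Δσ_z = 3×1740/(2π×1.2²) × 0.17678 = 576.94 × 0.17678 = 102 kPa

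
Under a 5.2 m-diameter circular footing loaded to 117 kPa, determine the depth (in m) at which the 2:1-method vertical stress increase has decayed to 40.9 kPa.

2:1 spreading — at depth z the loaded area has grown by z in each plan dimension:
qD²/(D+z)² = Δσ_z ⇒ z = D(√(q/Δσ_z) − 1) = 5.2×(√(117/40.9) − 1) = 3.595 m

z ≈ 3.59 m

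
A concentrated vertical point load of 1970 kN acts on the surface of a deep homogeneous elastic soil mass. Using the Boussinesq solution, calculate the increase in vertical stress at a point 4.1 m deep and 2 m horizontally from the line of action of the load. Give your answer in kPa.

Boussinesq vertical stress below a point load on an elastic half-space:
Δσ_z = 3P/(2πz²) · [1 + (r/z)²]^(−5/2)
r/z = 2/4.1 = 0.4878; [1+(r/z)²]^(−5/2) = 0.58646.
Δσ_z = 3×1970/(2π×4.1²) × 0.58646 = 55.955 × 0.58646 = 32.82 kPa

Δσ_z ≈ 32.8 kPa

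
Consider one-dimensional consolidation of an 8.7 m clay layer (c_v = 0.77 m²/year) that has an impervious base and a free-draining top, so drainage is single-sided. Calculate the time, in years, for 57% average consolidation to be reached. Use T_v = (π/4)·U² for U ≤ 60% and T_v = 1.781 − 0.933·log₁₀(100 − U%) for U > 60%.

t ≈ 25.1 years

Drainage path length: H_d = H = 8.7 m (single drainage).
U ≤ 60%: T_v = (π/4)·U² = (π/4)×0.57² = 0.25518.
t = T_v·H_d²/c_v = 0.25518×8.7²/0.77 = 25.08 years.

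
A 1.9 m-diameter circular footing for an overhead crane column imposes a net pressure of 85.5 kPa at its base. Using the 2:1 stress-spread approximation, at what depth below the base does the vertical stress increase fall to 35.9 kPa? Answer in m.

2:1 spreading — at depth z the loaded area has grown by z in each plan dimension:
qD²/(D+z)² = Δσ_z ⇒ z = D(√(q/Δσ_z) − 1) = 1.9×(√(85.5/35.9) − 1) = 1.032 m

z ≈ 1.03 m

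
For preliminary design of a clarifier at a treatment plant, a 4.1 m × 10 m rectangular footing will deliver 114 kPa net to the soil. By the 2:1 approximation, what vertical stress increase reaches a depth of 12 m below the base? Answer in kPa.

By the 2:1 method the load spreads at 1 horizontal : 2 vertical, so at depth z the loaded area has grown by z in each plan dimension:
Δσ = qBL/((B+z)(L+z)) = 114×4.1×10/((4.1+12)(10+12)) = 13.196 kPa

Δσ_z ≈ 13.2 kPa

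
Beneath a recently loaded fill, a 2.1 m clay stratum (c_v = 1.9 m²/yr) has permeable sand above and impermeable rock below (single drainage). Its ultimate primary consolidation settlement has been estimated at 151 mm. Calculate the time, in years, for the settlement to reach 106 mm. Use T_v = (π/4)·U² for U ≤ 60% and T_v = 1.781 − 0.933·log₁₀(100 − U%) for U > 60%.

Drainage path length: H_d = H = 2.1 m (single drainage).
U = S(t)/S_ult = 106/151 = 0.702.
U > 60%: T_v = 1.781 − 0.933·log₁₀(100 − 70.199) = 0.40554.
t = T_v·H_d²/c_v = 0.40554×2.1²/1.9 = 0.9413 years.

t ≈ 0.941 years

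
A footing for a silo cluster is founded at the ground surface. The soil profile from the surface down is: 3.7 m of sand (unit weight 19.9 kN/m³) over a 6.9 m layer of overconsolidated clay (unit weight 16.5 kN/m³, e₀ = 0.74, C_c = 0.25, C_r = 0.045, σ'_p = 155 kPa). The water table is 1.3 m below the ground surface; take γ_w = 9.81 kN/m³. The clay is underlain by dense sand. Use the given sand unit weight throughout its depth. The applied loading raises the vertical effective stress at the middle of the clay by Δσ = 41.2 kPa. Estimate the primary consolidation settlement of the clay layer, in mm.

S_c ≈ 34.6 mm

Mid-depth of clay below the ground surface: z = 3.7 + 6.9/2 = 7.15 m.
Total vertical stress at mid-clay: σ_v = 19.9×3.7 + 16.5×3.45 = 130.56 kPa.
Pore pressure: u = 9.81×(7.15 − 1.3) = 57.389 kPa.
Initial effective stress: σ'_0 = σ_v − u = 130.56 − 57.389 = 73.171 kPa.
Final effective stress: σ'_f = 73.171 + 41.2 = 114.37 kPa.
σ'_f = 114.37 ≤ σ'_p = 155 kPa, so the clay remains overconsolidated and only the recompression index applies:
S_c = C_r·H/(1+e₀)·log₁₀(σ'_f/σ'_0) = 0.045×6.9/1.74×log₁₀(114.37/73.171)
    = 0.17845 × 0.19397 = 0.03461 m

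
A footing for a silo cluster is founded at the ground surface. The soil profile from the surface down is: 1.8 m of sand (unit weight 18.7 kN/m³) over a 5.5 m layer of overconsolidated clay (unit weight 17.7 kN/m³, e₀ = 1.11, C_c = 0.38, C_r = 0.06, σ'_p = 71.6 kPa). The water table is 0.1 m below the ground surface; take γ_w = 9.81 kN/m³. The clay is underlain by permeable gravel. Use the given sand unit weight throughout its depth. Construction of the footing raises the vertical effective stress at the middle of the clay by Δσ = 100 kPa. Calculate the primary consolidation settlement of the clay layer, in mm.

Mid-depth of clay below the ground surface: z = 1.8 + 5.5/2 = 4.55 m.
Total vertical stress at mid-clay: σ_v = 18.7×1.8 + 17.7×2.75 = 82.335 kPa.
Pore pressure: u = 9.81×(4.55 − 0.1) = 43.655 kPa.
Initial effective stress: σ'_0 = σ_v − u = 82.335 − 43.655 = 38.68 kPa.
Final effective stress: σ'_f = 38.68 + 100 = 138.68 kPa.
σ'_f = 138.68 > σ'_p = 71.6 kPa, so the stress path crosses the preconsolidation pressure — recompression up to σ'_p, then virgin compression beyond:
S_c = H/(1+e₀)·[C_r·log₁₀(σ'_p/σ'_0) + C_c·log₁₀(σ'_f/σ'_p)]
    = 5.5/2.11 × [0.06×log₁₀(71.6/38.68) + 0.38×log₁₀(138.68/71.6)]
    = 2.6066 × [0.016046 + 0.1091] = 0.3262 m

S_c ≈ 326 mm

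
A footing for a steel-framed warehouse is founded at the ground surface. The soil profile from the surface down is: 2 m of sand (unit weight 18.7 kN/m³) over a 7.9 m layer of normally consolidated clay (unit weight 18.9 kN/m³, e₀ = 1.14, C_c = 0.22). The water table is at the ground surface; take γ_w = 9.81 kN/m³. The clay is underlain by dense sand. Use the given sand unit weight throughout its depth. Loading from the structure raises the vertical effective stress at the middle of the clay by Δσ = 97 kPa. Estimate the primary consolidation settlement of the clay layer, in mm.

S_c ≈ 364 mm

Mid-depth of clay below the ground surface: z = 2 + 7.9/2 = 5.95 m.
Total vertical stress at mid-clay: σ_v = 18.7×2 + 18.9×3.95 = 112.06 kPa.
Pore pressure: u = 9.81×(5.95 − 0) = 58.37 kPa.
Initial effective stress: σ'_0 = σ_v − u = 112.06 − 58.37 = 53.69 kPa.
Final effective stress: σ'_f = σ'_0 + Δσ = 53.69 + 97 = 150.69 kPa.
Normally consolidated clay, so the full stress increment lies on the virgin compression line:
S_c = C_c·H/(1+e₀)·log₁₀(σ'_f/σ'_0) = 0.22×7.9/(1+1.14)×log₁₀(150.69/53.69)
    = 0.81215 × 0.44819 = 0.364 m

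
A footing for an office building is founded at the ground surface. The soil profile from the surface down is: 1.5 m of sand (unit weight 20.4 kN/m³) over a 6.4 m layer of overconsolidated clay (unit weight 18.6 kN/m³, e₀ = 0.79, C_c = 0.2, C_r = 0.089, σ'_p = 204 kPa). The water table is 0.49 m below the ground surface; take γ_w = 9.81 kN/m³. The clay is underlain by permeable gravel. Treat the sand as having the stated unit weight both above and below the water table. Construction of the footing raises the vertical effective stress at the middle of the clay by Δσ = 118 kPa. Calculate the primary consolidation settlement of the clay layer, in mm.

Mid-depth of clay below the ground surface: z = 1.5 + 6.4/2 = 4.7 m.
Total vertical stress at mid-clay: σ_v = 20.4×1.5 + 18.6×3.2 = 90.12 kPa.
Pore pressure: u = 9.81×(4.7 − 0.49) = 41.3 kPa.
Initial effective stress: σ'_0 = σ_v − u = 90.12 − 41.3 = 48.82 kPa.
Final effective stress: σ'_f = 48.82 + 118 = 166.82 kPa.
σ'_f = 166.82 ≤ σ'_p = 204 kPa, so the clay remains overconsolidated and only the recompression index applies:
S_c = C_r·H/(1+e₀)·log₁₀(σ'_f/σ'_0) = 0.089×6.4/1.79×log₁₀(166.82/48.82)
    = 0.31821 × 0.53365 = 0.1698 m

S_c ≈ 170 mm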